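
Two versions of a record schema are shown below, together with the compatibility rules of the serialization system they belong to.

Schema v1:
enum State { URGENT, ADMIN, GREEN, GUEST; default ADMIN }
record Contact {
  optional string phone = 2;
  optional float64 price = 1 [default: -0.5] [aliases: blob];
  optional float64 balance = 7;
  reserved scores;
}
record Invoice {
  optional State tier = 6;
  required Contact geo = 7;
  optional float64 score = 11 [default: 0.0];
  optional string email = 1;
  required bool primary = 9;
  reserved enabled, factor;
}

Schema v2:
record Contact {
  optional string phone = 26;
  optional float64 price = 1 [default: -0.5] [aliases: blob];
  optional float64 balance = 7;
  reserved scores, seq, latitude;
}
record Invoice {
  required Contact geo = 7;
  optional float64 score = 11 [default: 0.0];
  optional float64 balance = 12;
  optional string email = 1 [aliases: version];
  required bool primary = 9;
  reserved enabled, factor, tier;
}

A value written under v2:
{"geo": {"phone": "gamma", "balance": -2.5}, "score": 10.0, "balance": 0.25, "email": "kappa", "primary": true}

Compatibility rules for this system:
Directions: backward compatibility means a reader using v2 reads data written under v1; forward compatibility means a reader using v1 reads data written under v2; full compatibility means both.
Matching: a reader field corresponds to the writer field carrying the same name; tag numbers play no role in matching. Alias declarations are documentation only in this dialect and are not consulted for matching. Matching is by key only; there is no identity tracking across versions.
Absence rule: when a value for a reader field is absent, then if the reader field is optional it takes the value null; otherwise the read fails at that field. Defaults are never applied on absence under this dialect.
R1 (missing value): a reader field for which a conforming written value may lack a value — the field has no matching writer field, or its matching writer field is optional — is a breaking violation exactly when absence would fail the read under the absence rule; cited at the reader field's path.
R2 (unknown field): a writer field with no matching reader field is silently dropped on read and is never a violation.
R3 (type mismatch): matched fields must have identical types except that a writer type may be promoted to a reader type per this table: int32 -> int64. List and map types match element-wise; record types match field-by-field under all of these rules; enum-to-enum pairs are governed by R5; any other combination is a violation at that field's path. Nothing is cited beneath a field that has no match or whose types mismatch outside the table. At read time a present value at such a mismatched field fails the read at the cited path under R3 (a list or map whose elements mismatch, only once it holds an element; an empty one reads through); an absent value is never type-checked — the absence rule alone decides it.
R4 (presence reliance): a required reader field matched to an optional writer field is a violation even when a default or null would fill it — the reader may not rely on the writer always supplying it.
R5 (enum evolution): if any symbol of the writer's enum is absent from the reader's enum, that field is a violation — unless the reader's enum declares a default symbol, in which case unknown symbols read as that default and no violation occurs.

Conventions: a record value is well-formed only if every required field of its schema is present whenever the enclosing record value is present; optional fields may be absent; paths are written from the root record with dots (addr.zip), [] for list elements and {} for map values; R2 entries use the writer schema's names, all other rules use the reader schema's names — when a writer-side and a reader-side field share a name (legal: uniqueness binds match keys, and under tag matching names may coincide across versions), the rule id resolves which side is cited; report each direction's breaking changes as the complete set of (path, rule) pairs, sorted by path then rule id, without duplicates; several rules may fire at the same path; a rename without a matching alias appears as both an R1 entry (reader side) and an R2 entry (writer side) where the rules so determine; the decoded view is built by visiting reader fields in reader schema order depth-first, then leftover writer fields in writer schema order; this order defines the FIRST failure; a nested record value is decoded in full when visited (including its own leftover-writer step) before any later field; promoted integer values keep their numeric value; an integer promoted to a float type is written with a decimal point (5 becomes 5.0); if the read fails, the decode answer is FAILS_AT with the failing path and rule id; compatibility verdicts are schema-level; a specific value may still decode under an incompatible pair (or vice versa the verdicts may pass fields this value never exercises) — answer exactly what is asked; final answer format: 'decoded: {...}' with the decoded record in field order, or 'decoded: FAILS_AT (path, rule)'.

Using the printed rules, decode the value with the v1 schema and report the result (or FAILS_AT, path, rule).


each type pair in Invoice: writer, then reader
decoding the Invoice value with the v1 reader:
  tier := null (missing; optional => null)
  geo.phone := "gamma"
  geo.price := null (missing; optional => null)
  geo.balance := -2.5
  score := 10.0
  email := "kappa"
  primary := true
  writer balance: no reader field; dropped
  => decoded: {"tier": null, "geo": {"phone": "gamma", "price": null, "balance": -2.5}, "score": 10.0, "email": "kappa", "primary": true}
remaining Invoice differences; none change what is asked:
  field phone in record Contact: tag 2 changed to 26 -> inert under this dialect — no rule fires on Invoice and the result does not move
  removed field tier from record Invoice (its key "tier" joins the reserved list) -> inert under this dialect — no rule fires on Invoice and the result does not move
  added field balance to record Invoice: optional float64, tag 12 (in v2 it sits immediately before email) -> inert under this dialect — no rule fires on Invoice and the result does not move

decoded: {"tier": null, "geo": {"phone": "gamma", "price": null, "balance": -2.5}, "score": 10.0, "email": "kappa", "primary": true}


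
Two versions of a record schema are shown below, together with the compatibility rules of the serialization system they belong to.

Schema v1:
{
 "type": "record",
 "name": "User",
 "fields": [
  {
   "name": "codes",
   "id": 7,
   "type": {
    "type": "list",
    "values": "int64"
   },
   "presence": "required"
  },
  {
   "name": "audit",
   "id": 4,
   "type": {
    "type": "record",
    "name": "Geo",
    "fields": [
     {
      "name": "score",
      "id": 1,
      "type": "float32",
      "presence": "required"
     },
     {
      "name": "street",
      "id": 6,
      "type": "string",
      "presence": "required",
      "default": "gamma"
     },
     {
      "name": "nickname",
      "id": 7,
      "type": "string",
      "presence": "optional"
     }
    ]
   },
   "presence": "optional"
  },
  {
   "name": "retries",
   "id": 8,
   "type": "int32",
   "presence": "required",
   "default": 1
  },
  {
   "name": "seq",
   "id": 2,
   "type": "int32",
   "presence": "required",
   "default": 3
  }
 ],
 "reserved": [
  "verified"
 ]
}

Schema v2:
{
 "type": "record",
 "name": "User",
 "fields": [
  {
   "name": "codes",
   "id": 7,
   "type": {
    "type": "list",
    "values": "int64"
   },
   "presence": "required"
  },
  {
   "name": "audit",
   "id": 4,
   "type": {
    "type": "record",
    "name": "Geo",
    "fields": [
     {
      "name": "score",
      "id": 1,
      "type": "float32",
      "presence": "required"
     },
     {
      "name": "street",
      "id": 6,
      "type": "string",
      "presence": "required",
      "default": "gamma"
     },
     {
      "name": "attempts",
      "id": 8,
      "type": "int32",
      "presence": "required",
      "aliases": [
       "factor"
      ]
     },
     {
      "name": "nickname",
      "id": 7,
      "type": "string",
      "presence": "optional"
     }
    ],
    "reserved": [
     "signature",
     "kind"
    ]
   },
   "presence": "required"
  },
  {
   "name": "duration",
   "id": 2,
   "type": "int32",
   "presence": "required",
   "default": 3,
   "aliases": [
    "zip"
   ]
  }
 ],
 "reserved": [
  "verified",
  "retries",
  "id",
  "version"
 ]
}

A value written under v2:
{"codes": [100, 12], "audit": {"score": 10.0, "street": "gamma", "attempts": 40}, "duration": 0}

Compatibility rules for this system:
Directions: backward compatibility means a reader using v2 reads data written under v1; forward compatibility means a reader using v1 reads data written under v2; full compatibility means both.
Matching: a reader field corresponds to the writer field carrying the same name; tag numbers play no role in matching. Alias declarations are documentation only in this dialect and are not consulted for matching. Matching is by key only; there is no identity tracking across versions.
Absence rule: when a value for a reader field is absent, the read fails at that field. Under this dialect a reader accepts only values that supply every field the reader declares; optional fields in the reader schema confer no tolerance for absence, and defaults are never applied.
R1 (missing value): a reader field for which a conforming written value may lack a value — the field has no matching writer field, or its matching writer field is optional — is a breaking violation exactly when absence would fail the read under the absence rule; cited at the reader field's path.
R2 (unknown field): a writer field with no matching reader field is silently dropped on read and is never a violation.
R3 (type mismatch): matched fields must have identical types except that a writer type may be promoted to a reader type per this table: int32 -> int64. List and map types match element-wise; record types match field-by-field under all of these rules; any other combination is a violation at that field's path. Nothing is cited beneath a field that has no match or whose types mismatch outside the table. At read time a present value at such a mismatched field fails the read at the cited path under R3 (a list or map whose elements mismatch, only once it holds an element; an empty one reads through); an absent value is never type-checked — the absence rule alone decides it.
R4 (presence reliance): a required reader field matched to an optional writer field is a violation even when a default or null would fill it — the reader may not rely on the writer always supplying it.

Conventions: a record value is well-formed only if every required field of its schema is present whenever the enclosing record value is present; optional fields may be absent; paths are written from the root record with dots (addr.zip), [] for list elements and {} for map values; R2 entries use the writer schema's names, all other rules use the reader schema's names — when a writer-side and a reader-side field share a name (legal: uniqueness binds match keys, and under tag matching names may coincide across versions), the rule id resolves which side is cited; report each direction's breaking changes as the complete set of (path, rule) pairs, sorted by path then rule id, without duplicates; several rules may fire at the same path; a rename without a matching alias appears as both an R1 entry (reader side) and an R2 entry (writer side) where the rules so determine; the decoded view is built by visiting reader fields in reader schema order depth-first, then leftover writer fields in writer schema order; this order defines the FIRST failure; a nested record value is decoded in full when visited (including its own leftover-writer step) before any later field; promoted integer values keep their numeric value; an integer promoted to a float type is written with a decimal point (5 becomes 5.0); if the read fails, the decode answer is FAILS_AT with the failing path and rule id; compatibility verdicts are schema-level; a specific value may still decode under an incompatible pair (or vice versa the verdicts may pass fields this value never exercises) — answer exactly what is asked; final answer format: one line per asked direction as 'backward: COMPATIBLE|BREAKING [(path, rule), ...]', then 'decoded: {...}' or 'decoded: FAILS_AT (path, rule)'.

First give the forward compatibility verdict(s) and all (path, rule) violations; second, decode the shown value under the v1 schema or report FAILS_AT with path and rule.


in User below, arrows point writer -> reader
forward pass over User, reader schema v1, writer schema v2:
  list<int64> -> list<int64>, writer required: codes aligns to codes
  Geo -> Geo, writer required: audit aligns to audit
  retries has no writer counterpart
  seq has no writer counterpart
  leftover writer field: duration
  float32 -> float32, writer required: audit.score aligns to audit.score
  string -> string, writer required: audit.street aligns to audit.street
  string -> string, writer optional: audit.nickname aligns to audit.nickname
  leftover writer field: audit.attempts
  violation R1 at audit.nickname
  violation R1 at retries
  violation R1 at seq
  => 3 violation(s): forward is BREAKING for User
decode (reader v1):
  codes := [100, 12]
  audit.score := 10.0
  audit.street := "gamma"
  read fails at audit.nickname under R1 (no fill)
  => FAILS_AT (audit.nickname, R1)
the rest of the User diff is inert for this question:
  added field attempts to record Geo: required int32, tag 8 (in v2 it sits immediately before nickname) -> affects backward compatibility only, which is not asked

forward: BREAKING [(audit.nickname, R1), (retries, R1), (seq, R1)]; decoded: FAILS_AT (audit.nickname, R1)


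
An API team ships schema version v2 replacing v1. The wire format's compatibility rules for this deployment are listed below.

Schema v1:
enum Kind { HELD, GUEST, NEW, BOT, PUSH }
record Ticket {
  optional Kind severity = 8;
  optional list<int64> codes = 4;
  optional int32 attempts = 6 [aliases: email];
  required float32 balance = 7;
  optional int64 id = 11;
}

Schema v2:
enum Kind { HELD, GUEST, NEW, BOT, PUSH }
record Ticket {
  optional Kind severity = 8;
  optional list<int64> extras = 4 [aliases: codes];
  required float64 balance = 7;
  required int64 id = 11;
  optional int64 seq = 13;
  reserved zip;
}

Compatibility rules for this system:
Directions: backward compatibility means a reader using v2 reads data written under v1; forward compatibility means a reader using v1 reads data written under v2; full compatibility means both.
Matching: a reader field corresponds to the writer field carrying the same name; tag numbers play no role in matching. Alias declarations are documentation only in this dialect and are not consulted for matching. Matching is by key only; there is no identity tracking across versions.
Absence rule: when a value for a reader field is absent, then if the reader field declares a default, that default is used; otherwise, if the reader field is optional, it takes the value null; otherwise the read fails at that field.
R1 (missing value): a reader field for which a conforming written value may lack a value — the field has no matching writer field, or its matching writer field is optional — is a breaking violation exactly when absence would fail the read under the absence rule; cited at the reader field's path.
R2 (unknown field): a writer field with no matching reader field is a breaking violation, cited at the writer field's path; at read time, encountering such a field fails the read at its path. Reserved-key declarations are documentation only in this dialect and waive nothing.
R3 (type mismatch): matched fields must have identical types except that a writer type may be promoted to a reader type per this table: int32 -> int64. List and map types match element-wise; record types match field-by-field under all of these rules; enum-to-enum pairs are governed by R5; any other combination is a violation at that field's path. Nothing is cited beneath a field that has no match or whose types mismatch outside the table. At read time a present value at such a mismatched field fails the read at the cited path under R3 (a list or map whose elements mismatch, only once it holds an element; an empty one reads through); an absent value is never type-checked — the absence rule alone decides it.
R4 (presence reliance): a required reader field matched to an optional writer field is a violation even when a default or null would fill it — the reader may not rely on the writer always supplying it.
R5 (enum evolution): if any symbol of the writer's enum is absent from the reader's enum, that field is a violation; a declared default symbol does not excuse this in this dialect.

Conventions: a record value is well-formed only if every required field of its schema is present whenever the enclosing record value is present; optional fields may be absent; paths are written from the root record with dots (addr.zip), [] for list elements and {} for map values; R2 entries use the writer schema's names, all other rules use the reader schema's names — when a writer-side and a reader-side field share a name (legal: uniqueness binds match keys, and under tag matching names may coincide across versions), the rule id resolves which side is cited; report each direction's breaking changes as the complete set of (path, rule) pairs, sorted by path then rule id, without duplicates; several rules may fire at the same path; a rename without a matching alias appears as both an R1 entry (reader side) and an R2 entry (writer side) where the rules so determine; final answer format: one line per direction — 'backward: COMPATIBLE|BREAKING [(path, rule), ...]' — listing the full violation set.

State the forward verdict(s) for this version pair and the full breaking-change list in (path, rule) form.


in Ticket below, arrows point writer -> reader
forward pass over Ticket, reader schema v1, writer schema v2:
  severity: Kind -> Kind, writer optional; from severity
  codes: no writer-side match
  attempts: no writer-side match
  balance: float64 -> float32, writer required; from balance
  id: int64 -> int64, writer required; from id
  leftover writer field: extras
  leftover writer field: seq
  breaking: (balance, R3)
  breaking: (extras, R2)
  breaking: (seq, R2)
  forward on Ticket therefore BREAKING (3)
the other Ticket changes do not affect what is asked:
  removed field attempts from record Ticket -> its effect on Ticket is confined to the backward direction, not asked
  field id in record Ticket: optional changed to required -> its effect on Ticket is confined to the backward direction, not asked

forward: BREAKING [(balance, R3), (extras, R2), (seq, R2)]


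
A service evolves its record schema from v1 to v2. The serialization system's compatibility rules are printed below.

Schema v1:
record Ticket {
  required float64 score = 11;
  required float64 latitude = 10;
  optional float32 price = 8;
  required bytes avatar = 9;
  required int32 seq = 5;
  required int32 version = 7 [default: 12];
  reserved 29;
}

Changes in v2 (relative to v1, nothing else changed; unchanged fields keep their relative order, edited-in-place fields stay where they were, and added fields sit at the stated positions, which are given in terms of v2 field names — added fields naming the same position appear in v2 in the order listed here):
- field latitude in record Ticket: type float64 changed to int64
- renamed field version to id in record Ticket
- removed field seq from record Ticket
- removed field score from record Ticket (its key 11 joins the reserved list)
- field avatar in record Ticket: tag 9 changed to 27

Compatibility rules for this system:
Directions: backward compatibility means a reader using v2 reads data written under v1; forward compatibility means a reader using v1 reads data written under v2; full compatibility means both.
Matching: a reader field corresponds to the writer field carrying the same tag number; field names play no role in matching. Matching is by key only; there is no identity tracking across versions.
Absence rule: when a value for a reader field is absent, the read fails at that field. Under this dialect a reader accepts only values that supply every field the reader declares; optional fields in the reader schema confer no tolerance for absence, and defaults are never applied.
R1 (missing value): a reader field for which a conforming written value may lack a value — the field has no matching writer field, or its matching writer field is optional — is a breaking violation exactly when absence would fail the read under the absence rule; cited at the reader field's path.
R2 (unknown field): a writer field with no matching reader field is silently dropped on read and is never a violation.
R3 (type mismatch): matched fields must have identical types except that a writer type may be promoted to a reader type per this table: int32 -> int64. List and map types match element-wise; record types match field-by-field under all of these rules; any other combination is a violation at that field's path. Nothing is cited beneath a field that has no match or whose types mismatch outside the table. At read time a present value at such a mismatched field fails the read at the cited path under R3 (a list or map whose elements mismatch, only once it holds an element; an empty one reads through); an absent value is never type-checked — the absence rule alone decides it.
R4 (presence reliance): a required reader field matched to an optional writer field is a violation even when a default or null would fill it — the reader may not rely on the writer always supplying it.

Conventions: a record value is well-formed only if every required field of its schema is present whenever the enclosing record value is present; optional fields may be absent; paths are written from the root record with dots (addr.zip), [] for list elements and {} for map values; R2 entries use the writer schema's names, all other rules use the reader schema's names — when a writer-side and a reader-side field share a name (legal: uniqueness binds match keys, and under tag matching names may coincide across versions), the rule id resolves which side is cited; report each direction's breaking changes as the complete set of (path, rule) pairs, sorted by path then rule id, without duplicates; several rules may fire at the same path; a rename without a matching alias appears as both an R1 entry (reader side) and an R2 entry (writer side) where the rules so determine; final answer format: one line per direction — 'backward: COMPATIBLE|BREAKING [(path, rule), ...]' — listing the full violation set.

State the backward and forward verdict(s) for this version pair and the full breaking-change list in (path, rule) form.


arrows below run writer -> reader for Ticket
backward for Ticket (reader v2, writer v1):
  latitude <- latitude (float64 -> int64, writer required)
  price <- price (float32 -> float32, writer optional)
  avatar: no writer match
  id <- version (int32 -> int32, writer required)
  score (writer side), unknown to reader
  avatar (writer side), unknown to reader
  seq (writer side), unknown to reader
  violation R1 at avatar
  violation R3 at latitude
  violation R1 at price
  => backward: BREAKING (3)
forward for Ticket (reader v1, writer v2):
  score: no writer match
  latitude <- latitude (int64 -> float64, writer required)
  price <- price (float32 -> float32, writer optional)
  avatar: no writer match
  seq: no writer match
  version <- id (int32 -> int32, writer required)
  avatar (writer side), unknown to reader
  violation R1 at avatar
  violation R3 at latitude
  violation R1 at price
  violation R1 at score
  violation R1 at seq
  => forward: BREAKING (5)

backward: BREAKING [(avatar, R1), (latitude, R3), (price, R1)]; forward: BREAKING [(avatar, R1), (latitude, R3), (price, R1), (score, R1), (seq, R1)]


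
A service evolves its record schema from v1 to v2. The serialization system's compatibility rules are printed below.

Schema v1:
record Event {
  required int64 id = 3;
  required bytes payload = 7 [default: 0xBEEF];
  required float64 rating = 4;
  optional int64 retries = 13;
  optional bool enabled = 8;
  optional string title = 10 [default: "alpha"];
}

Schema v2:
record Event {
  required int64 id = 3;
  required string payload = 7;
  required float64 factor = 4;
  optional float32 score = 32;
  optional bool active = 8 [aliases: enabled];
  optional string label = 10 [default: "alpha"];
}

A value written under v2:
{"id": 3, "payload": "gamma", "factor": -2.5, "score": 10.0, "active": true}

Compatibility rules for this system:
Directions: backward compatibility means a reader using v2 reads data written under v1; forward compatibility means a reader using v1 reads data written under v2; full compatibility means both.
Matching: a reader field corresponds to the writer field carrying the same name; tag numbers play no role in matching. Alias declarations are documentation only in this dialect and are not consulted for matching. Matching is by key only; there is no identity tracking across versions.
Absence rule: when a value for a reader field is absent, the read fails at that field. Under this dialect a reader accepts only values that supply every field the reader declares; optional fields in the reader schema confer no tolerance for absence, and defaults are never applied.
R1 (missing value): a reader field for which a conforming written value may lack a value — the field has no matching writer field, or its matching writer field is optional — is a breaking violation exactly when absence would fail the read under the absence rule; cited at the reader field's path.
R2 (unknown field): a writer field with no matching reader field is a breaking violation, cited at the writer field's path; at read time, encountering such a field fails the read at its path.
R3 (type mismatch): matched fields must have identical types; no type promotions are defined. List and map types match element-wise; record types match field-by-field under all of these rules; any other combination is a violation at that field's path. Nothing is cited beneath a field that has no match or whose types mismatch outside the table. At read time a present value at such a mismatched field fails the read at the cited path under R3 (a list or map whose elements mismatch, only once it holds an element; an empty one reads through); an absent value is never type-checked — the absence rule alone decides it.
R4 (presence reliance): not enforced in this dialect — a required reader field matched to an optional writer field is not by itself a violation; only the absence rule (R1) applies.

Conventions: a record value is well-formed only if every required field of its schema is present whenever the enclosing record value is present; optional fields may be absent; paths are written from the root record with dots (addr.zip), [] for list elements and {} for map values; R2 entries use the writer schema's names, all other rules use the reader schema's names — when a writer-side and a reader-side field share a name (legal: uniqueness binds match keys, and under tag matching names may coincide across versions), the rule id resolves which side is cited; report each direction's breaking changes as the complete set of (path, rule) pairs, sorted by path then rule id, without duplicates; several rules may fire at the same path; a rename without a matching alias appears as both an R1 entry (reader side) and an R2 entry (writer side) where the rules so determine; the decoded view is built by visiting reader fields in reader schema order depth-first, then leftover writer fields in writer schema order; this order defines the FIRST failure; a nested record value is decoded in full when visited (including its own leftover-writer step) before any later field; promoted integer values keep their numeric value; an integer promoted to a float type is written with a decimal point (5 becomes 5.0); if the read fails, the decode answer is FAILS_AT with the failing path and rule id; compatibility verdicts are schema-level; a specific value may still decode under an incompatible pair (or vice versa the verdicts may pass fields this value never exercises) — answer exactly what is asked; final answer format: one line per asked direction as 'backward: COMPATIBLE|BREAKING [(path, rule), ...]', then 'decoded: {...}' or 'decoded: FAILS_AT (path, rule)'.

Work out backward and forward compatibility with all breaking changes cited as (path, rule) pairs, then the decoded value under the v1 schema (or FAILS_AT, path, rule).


backward: BREAKING [(active, R1), (enabled, R2), (factor, R1), (label, R1), (payload, R3), (rating, R2), (retries, R2), (score, R1), (title, R2)]; forward: BREAKING [(active, R2), (enabled, R1), (factor, R2), (label, R2), (payload, R3), (rating, R1), (retries, R1), (score, R2), (title, R1)]; decoded: FAILS_AT (payload, R3)

the writer's type comes first in each Event pair
backward analysis of Event with v2 as reader and v1 as writer:
  int64 -> int64, writer required: id aligns to id
  bytes -> string, writer required: payload aligns to payload
  factor: no writer-side match
  score: no writer-side match
  active: no writer-side match
  label: no writer-side match
  rating (writer side), unknown to reader
  retries (writer side), unknown to reader
  enabled (writer side), unknown to reader
  title (writer side), unknown to reader
  violation R1 at active
  violation R2 at enabled
  violation R1 at factor
  violation R1 at label
  violation R3 at payload
  violation R2 at rating
  violation R2 at retries
  violation R1 at score
  violation R2 at title
  => 9 violation(s): backward is BREAKING for Event
forward analysis of Event with v1 as reader and v2 as writer:
  int64 -> int64, writer required: id aligns to id
  string -> bytes, writer required: payload aligns to payload
  rating: no writer-side match
  retries: no writer-side match
  enabled: no writer-side match
  title: no writer-side match
  factor (writer side), unknown to reader
  score (writer side), unknown to reader
  active (writer side), unknown to reader
  label (writer side), unknown to reader
  violation R2 at active
  violation R1 at enabled
  violation R2 at factor
  violation R2 at label
  violation R3 at payload
  violation R1 at rating
  violation R1 at retries
  violation R2 at score
  violation R1 at title
  => 9 violation(s): forward is BREAKING for Event
migrating the Event value to v1:
  id := 3
  read fails at payload under R3
  => FAILS_AT (payload, R3)


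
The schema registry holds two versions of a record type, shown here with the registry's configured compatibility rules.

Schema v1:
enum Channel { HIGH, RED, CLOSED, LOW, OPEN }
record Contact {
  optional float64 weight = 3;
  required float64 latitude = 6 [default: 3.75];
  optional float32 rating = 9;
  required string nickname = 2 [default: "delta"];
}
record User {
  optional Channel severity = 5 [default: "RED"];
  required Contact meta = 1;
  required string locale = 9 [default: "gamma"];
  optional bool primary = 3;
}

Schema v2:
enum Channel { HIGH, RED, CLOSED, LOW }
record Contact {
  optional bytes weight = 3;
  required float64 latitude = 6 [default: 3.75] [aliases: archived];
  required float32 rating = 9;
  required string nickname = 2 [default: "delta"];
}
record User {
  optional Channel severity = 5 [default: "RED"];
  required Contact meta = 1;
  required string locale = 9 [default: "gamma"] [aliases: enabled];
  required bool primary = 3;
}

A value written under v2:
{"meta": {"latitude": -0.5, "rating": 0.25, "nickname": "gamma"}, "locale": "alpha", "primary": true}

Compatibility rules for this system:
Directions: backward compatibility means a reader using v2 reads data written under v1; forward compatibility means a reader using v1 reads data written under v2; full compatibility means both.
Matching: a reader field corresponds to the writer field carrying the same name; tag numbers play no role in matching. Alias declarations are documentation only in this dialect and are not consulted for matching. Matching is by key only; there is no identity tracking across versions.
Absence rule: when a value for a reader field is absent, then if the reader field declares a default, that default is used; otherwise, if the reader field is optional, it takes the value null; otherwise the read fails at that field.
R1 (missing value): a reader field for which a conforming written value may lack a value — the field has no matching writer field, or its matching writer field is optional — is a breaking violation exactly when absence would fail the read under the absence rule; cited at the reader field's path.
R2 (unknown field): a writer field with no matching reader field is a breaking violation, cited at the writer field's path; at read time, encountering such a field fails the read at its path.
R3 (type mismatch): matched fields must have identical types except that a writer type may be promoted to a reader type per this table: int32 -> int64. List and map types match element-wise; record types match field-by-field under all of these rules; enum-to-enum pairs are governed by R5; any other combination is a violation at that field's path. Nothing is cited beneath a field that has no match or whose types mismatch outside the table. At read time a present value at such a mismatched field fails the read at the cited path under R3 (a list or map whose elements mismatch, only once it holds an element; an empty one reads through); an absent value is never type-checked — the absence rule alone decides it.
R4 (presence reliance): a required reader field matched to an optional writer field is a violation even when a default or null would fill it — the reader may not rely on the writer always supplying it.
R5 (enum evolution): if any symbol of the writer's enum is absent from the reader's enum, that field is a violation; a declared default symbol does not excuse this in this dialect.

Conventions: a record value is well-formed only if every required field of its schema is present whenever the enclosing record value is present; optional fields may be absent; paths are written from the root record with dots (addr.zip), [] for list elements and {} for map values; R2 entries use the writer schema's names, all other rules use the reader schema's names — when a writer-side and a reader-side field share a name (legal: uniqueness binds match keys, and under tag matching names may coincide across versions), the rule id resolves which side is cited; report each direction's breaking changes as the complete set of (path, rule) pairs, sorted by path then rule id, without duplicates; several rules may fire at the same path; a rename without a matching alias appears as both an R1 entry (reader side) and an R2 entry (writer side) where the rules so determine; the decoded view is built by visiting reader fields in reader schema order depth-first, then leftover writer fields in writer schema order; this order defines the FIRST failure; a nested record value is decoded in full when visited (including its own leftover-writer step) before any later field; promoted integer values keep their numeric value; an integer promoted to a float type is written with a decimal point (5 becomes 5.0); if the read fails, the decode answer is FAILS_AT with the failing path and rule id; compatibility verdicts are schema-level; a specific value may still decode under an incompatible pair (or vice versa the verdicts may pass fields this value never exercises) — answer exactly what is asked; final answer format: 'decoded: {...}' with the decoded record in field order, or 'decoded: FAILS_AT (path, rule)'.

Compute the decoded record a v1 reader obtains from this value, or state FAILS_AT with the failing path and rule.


decoded: {"severity": "RED", "meta": {"weight": null, "latitude": -0.5, "rating": 0.25, "nickname": "gamma"}, "locale": "alpha", "primary": true}

the writer's type comes first in each User pair
decode (reader v1):
  severity := "RED" (absent -> default)
  meta.weight := null (absent, optional -> null)
  meta.latitude := -0.5
  meta.rating := 0.25
  meta.nickname := "gamma"
  locale := "alpha"
  primary := true
  => decoded: {"severity": "RED", "meta": {"weight": null, "latitude": -0.5, "rating": 0.25, "nickname": "gamma"}, "locale": "alpha", "primary": true}
checking off the User differences that do not matter here:
  field weight in record Contact: type float64 changed to bytes -> matters for User compatibility verdicts, not for this value's decode
  enum Channel (field severity in record User): symbol OPEN removed -> matters for User compatibility verdicts, not for this value's decode
  field rating in record Contact: optional changed to required -> matters for User compatibility verdicts, not for this value's decode
  field primary in record User: optional changed to required -> matters for User compatibility verdicts, not for this value's decode


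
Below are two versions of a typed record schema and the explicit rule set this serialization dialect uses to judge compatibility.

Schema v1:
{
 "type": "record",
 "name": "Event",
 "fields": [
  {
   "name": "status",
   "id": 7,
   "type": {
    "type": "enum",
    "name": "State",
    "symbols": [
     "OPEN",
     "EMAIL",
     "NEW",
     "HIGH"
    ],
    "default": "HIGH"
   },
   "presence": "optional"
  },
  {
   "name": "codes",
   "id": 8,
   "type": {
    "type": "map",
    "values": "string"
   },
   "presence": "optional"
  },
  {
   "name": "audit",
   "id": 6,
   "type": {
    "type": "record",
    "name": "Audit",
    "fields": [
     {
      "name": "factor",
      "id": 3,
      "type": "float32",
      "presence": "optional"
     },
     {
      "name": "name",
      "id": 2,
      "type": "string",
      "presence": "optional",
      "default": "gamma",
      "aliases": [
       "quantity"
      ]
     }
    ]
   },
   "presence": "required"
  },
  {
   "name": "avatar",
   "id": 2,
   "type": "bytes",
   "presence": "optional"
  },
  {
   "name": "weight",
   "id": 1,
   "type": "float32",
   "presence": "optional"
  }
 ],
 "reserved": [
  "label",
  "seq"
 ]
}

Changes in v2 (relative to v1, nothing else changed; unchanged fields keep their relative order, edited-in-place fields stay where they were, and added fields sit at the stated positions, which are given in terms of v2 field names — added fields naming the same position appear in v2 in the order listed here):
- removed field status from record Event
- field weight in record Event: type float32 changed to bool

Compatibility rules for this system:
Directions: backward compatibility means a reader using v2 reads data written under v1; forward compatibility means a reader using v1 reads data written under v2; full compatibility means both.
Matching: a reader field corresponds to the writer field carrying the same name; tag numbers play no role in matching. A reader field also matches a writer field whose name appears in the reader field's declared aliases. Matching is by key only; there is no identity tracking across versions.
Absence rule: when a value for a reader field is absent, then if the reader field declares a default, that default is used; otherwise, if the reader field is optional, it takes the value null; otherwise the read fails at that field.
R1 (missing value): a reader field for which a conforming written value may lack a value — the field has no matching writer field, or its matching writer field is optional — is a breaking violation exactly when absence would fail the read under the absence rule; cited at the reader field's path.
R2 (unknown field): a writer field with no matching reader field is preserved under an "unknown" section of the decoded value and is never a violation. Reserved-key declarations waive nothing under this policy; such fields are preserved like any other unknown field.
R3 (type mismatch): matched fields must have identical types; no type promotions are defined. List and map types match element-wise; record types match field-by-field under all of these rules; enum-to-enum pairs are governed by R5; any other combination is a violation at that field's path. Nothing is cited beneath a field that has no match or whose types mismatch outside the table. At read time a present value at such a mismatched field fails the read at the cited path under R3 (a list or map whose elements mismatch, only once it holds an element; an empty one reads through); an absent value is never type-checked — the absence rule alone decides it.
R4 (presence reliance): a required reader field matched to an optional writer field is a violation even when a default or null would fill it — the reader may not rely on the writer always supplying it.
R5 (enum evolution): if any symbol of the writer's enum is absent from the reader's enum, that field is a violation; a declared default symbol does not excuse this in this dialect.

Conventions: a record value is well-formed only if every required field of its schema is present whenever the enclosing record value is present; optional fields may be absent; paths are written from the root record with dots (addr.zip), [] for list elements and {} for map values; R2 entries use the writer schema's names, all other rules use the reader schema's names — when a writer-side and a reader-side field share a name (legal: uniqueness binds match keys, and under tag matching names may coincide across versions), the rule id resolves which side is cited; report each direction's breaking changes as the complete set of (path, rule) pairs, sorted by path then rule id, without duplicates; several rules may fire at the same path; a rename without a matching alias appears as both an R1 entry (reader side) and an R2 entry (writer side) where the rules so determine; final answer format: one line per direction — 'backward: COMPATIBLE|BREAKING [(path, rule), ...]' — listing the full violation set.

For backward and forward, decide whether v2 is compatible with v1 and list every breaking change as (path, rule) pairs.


backward: BREAKING [(weight, R3)]; forward: BREAKING [(weight, R3)]

arrows below run writer -> reader for Event
backward analysis of Event with v2 as reader and v1 as writer:
  codes: map<string, string> -> map<string, string>, writer optional; from codes
  audit: Audit -> Audit, writer required; from audit
  avatar: bytes -> bytes, writer optional; from avatar
  weight: float32 -> bool, writer optional; from weight
  writer status: unknown to reader
  audit.factor: float32 -> float32, writer optional; from audit.factor
  audit.name: string -> string, writer optional; from audit.name
  rule R3 violated at weight
  => backward verdict for Event: BREAKING, 1 violation(s)
forward analysis of Event with v1 as reader and v2 as writer:
  no writer field matches reader status
  codes: map<string, string> -> map<string, string>, writer optional; from codes
  audit: Audit -> Audit, writer required; from audit
  avatar: bytes -> bytes, writer optional; from avatar
  weight: bool -> float32, writer optional; from weight
  audit.factor: float32 -> float32, writer optional; from audit.factor
  audit.name: string -> string, writer optional; from audit.name
  rule R3 violated at weight
  => forward verdict for Event: BREAKING, 1 violation(s)
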